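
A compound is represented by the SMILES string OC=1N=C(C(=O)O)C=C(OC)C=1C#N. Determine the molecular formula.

Walk through each heavy atom and fill implicit hydrogens from standard valence (C 4, N 3, O 2, S 2, halogen 1):
  atom 1: O, bond orders sum to 1 (valence 2) → 1 H
  atom 2: C, bond orders sum to 4 (valence 4) → 0 H
  atom 3: N, bond orders sum to 3 (valence 3) → 0 H
  atom 4: C, bond orders sum to 4 (valence 4) → 0 H
  atom 5: C, bond orders sum to 4 (valence 4) → 0 H
  atom 6: O, bond orders sum to 2 (valence 2) → 0 H
  atom 7: O, bond orders sum to 1 (valence 2) → 1 H
  atom 8: C, bond orders sum to 3 (valence 4) → 1 H
  atom 9: C, bond orders sum to 4 (valence 4) → 0 H
  atom 10: O, bond orders sum to 2 (valence 2) → 0 H
  atom 11: C, bond orders sum to 1 (valence 4) → 3 H
  atom 12: C, bond orders sum to 4 (valence 4) → 0 H
  atom 13: C, bond orders sum to 4 (valence 4) → 0 H
  atom 14: N, bond orders sum to 3 (valence 3) → 0 H
Totals → C:8, H:6, N:2, O:4.
In Hill order: C8H6N2O4.

C8H6N2O4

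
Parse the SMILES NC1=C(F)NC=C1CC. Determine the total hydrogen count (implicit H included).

Walk through each heavy atom and fill implicit hydrogens from standard valence (C 4, N 3, O 2, S 2, halogen 1):
  atom 1: N, bond orders sum to 1 (valence 3) → 2 H
  atom 2: C, bond orders sum to 4 (valence 4) → 0 H
  atom 3: C, bond orders sum to 4 (valence 4) → 0 H
  atom 4: F (halogen, monovalent) → 0 H
  atom 5: N, bond orders sum to 2 (valence 3) → 1 H
  atom 6: C, bond orders sum to 3 (valence 4) → 1 H
  atom 7: C, bond orders sum to 4 (valence 4) → 0 H
  atom 8: C, bond orders sum to 2 (valence 4) → 2 H
  atom 9: C, bond orders sum to 1 (valence 4) → 3 H
Total hydrogens: 9.

9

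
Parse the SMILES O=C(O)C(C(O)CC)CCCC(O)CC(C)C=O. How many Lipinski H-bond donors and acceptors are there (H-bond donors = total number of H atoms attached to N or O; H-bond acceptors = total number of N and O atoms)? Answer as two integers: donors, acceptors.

Donors: find every N or O and count the H atoms it carries.
  atom 1 (O): bond orders sum to 2 → 0 H
  atom 3 (O): bond orders sum to 1 → 1 H
  atom 6 (O): bond orders sum to 1 → 1 H
  atom 13 (O): bond orders sum to 1 → 1 H
  atom 18 (O): bond orders sum to 2 → 0 H
Lipinski HBD = 3.
Acceptors: N atoms = 0, O atoms = 5 → HBA = 5.

3, 5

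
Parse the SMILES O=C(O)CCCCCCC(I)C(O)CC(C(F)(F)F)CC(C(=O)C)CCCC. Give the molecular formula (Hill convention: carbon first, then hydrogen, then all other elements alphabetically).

Walk through each heavy atom and fill implicit hydrogens from standard valence (C 4, N 3, O 2, S 2, halogen 1):
  atom 1: O, bond orders sum to 2 (valence 2) → 0 H
  atom 2: C, bond orders sum to 4 (valence 4) → 0 H
  atom 3: O, bond orders sum to 1 (valence 2) → 1 H
  atom 4: C, bond orders sum to 2 (valence 4) → 2 H
  atom 5: C, bond orders sum to 2 (valence 4) → 2 H
  atom 6: C, bond orders sum to 2 (valence 4) → 2 H
  atom 7: C, bond orders sum to 2 (valence 4) → 2 H
  atom 8: C, bond orders sum to 2 (valence 4) → 2 H
  atom 9: C, bond orders sum to 2 (valence 4) → 2 H
  atom 10: C, bond orders sum to 3 (valence 4) → 1 H
  atom 11: I (halogen, monovalent) → 0 H
  atom 12: C, bond orders sum to 3 (valence 4) → 1 H
  atom 13: O, bond orders sum to 1 (valence 2) → 1 H
  atom 14: C, bond orders sum to 2 (valence 4) → 2 H
  atom 15: C, bond orders sum to 3 (valence 4) → 1 H
  atom 16: C, bond orders sum to 4 (valence 4) → 0 H
  atom 17: F (halogen, monovalent) → 0 H
  atom 18: F (halogen, monovalent) → 0 H
  atom 19: F (halogen, monovalent) → 0 H
  atom 20: C, bond orders sum to 2 (valence 4) → 2 H
  atom 21: C, bond orders sum to 3 (valence 4) → 1 H
  atom 22: C, bond orders sum to 4 (valence 4) → 0 H
  atom 23: O, bond orders sum to 2 (valence 2) → 0 H
  atom 24: C, bond orders sum to 1 (valence 4) → 3 H
  atom 25: C, bond orders sum to 2 (valence 4) → 2 H
  atom 26: C, bond orders sum to 2 (valence 4) → 2 H
  atom 27: C, bond orders sum to 2 (valence 4) → 2 H
  atom 28: C, bond orders sum to 1 (valence 4) → 3 H
Totals → C:20, H:34, F:3, I:1, O:4.
In Hill order: C20H34F3IO4.

C20H34F3IO4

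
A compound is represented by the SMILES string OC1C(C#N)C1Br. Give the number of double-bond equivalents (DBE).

3

Degree of unsaturation = (number of rings) + (number of π bonds).
Ring closures in the SMILES: 1.
π bonds: 1 triple bond (each 2 DoU) → 2 DoU from unsaturation.
Total DoU = 1 + 2 = 3.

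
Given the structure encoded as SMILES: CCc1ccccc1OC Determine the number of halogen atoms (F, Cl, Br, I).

0

Scan the SMILES for the halogen motif — none present.
Groups that are present: 1 ether.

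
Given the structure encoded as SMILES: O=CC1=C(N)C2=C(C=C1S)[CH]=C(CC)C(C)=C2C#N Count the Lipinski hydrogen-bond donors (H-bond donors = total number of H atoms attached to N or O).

2

Donors: find every N or O and count the H atoms it carries.
  atom 1 (O): bond orders sum to 2 → 0 H
  atom 5 (N): bond orders sum to 1 → 2 H
  atom 19 (N): bond orders sum to 3 → 0 H
Lipinski HBD = 2.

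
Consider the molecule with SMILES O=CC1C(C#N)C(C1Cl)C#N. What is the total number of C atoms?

Count every carbon token in the SMILES (each C, including those in ring-closure positions and inside branches).
Carbon count: 7.

7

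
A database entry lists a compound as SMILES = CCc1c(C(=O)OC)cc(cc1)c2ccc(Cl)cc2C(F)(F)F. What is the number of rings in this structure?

2

In SMILES, each pair of matching ring-closure digits denotes one ring-closing bond; the number of such bonds equals the number of independent rings.
Ring-closure bonds here: 2.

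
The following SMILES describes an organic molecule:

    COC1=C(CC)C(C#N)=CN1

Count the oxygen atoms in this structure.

Scan the SMILES for O atoms (remember two-letter symbols like Cl and Br are single atoms).
Oxygen count: 1.

1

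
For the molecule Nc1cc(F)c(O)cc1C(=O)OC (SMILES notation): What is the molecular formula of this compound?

Walk through each heavy atom and fill implicit hydrogens from standard valence (C 4, N 3, O 2, S 2, halogen 1); for lowercase aromatic atoms, an aromatic c carries 1 H when it has two neighbours and 0 H with three, and aromatic n carries 0 H:
  atom 1: N, bond orders sum to 1 (valence 3) → 2 H
  atom 2: aromatic c, 3 neighbours → 0 H
  atom 3: aromatic c, 2 neighbours → 1 H
  atom 4: aromatic c, 3 neighbours → 0 H
  atom 5: F (halogen, monovalent) → 0 H
  atom 6: aromatic c, 3 neighbours → 0 H
  atom 7: O, bond orders sum to 1 (valence 2) → 1 H
  atom 8: aromatic c, 2 neighbours → 1 H
  atom 9: aromatic c, 3 neighbours → 0 H
  atom 10: C, bond orders sum to 4 (valence 4) → 0 H
  atom 11: O, bond orders sum to 2 (valence 2) → 0 H
  atom 12: O, bond orders sum to 2 (valence 2) → 0 H
  atom 13: C, bond orders sum to 1 (valence 4) → 3 H
Totals → C:8, H:8, F:1, N:1, O:3.
In Hill order: C8H8FNO3.

C8H8FNO3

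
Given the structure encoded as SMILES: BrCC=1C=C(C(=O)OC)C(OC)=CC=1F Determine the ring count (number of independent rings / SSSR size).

In SMILES, each pair of matching ring-closure digits denotes one ring-closing bond; the number of such bonds equals the number of independent rings.
Ring-closure bonds here: 1.

1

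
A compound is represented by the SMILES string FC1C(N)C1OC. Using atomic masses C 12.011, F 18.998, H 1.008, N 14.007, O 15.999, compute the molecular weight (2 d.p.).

105.11 g/mol

First, the molecular formula is C4H8FNO (counting implicit H from valence).
  C: 4 × 12.011 = 48.044
  F: 1 × 18.998 = 18.998
  H: 8 × 1.008 = 8.064
  N: 1 × 14.007 = 14.007
  O: 1 × 15.999 = 15.999
Sum: 4×12.011 + 1×18.998 + 8×1.008 + 1×14.007 + 1×15.999 = 105.112 → 105.11 g/mol.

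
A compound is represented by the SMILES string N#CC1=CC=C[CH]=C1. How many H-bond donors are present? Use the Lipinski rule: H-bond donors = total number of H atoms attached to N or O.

0

Donors: find every N or O and count the H atoms it carries.
  atom 1 (N): bond orders sum to 3 → 0 H
Lipinski HBD = 0.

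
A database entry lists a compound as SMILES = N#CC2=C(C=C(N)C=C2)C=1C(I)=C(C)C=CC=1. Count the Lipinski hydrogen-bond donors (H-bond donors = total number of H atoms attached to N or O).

2

Donors: find every N or O and count the H atoms it carries.
  atom 1 (N): bond orders sum to 3 → 0 H
  atom 7 (N): bond orders sum to 1 → 2 H
Lipinski HBD = 2.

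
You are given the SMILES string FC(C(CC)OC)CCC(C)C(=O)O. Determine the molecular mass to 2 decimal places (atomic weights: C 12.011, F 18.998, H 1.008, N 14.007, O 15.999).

206.26 g/mol

First, the molecular formula is C10H19FO3 (counting implicit H from valence).
  C: 10 × 12.011 = 120.110
  F: 1 × 18.998 = 18.998
  H: 19 × 1.008 = 19.152
  O: 3 × 15.999 = 47.997
Sum: 10×12.011 + 1×18.998 + 19×1.008 + 3×15.999 = 206.257 → 206.26 g/mol.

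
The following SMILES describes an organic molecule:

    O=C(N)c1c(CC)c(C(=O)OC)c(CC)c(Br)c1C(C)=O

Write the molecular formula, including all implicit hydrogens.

C15H18BrNO4

Walk through each heavy atom and fill implicit hydrogens from standard valence (C 4, N 3, O 2, S 2, halogen 1); for lowercase aromatic atoms, an aromatic c carries 1 H when it has two neighbours and 0 H with three, and aromatic n carries 0 H:
  atom 1: O, bond orders sum to 2 (valence 2) → 0 H
  atom 2: C, bond orders sum to 4 (valence 4) → 0 H
  atom 3: N, bond orders sum to 1 (valence 3) → 2 H
  atom 4: aromatic c, 3 neighbours → 0 H
  atom 5: aromatic c, 3 neighbours → 0 H
  atom 6: C, bond orders sum to 2 (valence 4) → 2 H
  atom 7: C, bond orders sum to 1 (valence 4) → 3 H
  atom 8: aromatic c, 3 neighbours → 0 H
  atom 9: C, bond orders sum to 4 (valence 4) → 0 H
  atom 10: O, bond orders sum to 2 (valence 2) → 0 H
  atom 11: O, bond orders sum to 2 (valence 2) → 0 H
  atom 12: C, bond orders sum to 1 (valence 4) → 3 H
  atom 13: aromatic c, 3 neighbours → 0 H
  atom 14: C, bond orders sum to 2 (valence 4) → 2 H
  atom 15: C, bond orders sum to 1 (valence 4) → 3 H
  atom 16: aromatic c, 3 neighbours → 0 H
  atom 17: Br (halogen, monovalent) → 0 H
  atom 18: aromatic c, 3 neighbours → 0 H
  atom 19: C, bond orders sum to 4 (valence 4) → 0 H
  atom 20: C, bond orders sum to 1 (valence 4) → 3 H
  atom 21: O, bond orders sum to 2 (valence 2) → 0 H
Totals → C:15, H:18, Br:1, N:1, O:4.
In Hill order: C15H18BrNO4.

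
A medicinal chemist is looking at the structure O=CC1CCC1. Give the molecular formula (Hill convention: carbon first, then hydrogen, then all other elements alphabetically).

Walk through each heavy atom and fill implicit hydrogens from standard valence (C 4, N 3, O 2, S 2, halogen 1):
  atom 1: O, bond orders sum to 2 (valence 2) → 0 H
  atom 2: C, bond orders sum to 3 (valence 4) → 1 H
  atom 3: C, bond orders sum to 3 (valence 4) → 1 H
  atom 4: C, bond orders sum to 2 (valence 4) → 2 H
  atom 5: C, bond orders sum to 2 (valence 4) → 2 H
  atom 6: C, bond orders sum to 2 (valence 4) → 2 H
Totals → C:5, H:8, O:1.
In Hill order: C5H8O.

C5H8O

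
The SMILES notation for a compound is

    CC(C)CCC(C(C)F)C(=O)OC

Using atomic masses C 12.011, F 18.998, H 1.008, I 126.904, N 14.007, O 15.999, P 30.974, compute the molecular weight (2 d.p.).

First, the molecular formula is C10H19FO2 (counting implicit H from valence).
  C: 10 × 12.011 = 120.110
  F: 1 × 18.998 = 18.998
  H: 19 × 1.008 = 19.152
  O: 2 × 15.999 = 31.998
Sum: 10×12.011 + 1×18.998 + 19×1.008 + 2×15.999 = 190.258 → 190.26 g/mol.

190.26 g/mol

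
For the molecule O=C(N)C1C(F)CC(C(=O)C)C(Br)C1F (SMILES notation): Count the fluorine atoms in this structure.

2

Scan the SMILES for F atoms (remember two-letter symbols like Cl and Br are single atoms).
Fluorine count: 2.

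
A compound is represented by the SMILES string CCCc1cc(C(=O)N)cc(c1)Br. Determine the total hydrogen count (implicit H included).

12

Walk through each heavy atom and fill implicit hydrogens from standard valence (C 4, N 3, O 2, S 2, halogen 1); for lowercase aromatic atoms, an aromatic c carries 1 H when it has two neighbours and 0 H with three, and aromatic n carries 0 H:
  atom 1: C, bond orders sum to 1 (valence 4) → 3 H
  atom 2: C, bond orders sum to 2 (valence 4) → 2 H
  atom 3: C, bond orders sum to 2 (valence 4) → 2 H
  atom 4: aromatic c, 3 neighbours → 0 H
  atom 5: aromatic c, 2 neighbours → 1 H
  atom 6: aromatic c, 3 neighbours → 0 H
  atom 7: C, bond orders sum to 4 (valence 4) → 0 H
  atom 8: O, bond orders sum to 2 (valence 2) → 0 H
  atom 9: N, bond orders sum to 1 (valence 3) → 2 H
  atom 10: aromatic c, 2 neighbours → 1 H
  atom 11: aromatic c, 3 neighbours → 0 H
  atom 12: aromatic c, 2 neighbours → 1 H
  atom 13: Br (halogen, monovalent) → 0 H
Total hydrogens: 12.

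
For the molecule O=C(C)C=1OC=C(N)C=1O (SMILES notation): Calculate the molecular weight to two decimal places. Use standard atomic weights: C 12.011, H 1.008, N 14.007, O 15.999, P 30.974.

First, the molecular formula is C6H7NO3 (counting implicit H from valence).
  C: 6 × 12.011 = 72.066
  H: 7 × 1.008 = 7.056
  N: 1 × 14.007 = 14.007
  O: 3 × 15.999 = 47.997
Sum: 6×12.011 + 7×1.008 + 1×14.007 + 3×15.999 = 141.126 → 141.13 g/mol.

141.13 g/mol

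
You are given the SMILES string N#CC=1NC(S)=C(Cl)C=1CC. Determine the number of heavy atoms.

11

Every atom symbol written in the SMILES (organic subset) is one heavy atom; implicit H are not written.
Heavy atoms by element → C:7, Cl:1, N:2, S:1.
Total: 11.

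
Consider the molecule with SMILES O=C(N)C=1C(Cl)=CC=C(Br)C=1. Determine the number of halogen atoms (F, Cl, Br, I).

Halogen atoms appear at heavy-atom positions 6, 10 (1×Br, 1×Cl).
Other groups present: 1 amide.
Halogen count: 2.

2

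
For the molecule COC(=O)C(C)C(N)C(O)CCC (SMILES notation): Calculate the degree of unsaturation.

Molecular formula: C9H19NO3.
DoU = (2C + 2 + N − H − X) / 2, where X is the halogen count and O/S are ignored.
    = (2·9 + 2 + 1 − 19 − 0) / 2 = 2 / 2 = 1.

1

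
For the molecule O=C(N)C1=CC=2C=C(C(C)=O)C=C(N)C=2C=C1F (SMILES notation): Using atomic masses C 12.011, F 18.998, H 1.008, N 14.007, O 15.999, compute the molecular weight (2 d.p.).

First, the molecular formula is C13H11FN2O2 (counting implicit H from valence).
  C: 13 × 12.011 = 156.143
  F: 1 × 18.998 = 18.998
  H: 11 × 1.008 = 11.088
  N: 2 × 14.007 = 28.014
  O: 2 × 15.999 = 31.998
Sum: 13×12.011 + 1×18.998 + 11×1.008 + 2×14.007 + 2×15.999 = 246.241 → 246.24 g/mol.

246.24 g/mol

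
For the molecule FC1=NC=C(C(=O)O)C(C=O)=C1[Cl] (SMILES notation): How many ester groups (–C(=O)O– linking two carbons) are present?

Scan the SMILES for the ester motif — none present.
Groups that are present: 1 aldehyde, 1 carboxylic acid.

0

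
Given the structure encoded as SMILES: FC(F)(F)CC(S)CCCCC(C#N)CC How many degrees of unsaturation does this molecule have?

Molecular formula: C11H18F3NS.
DoU = (2C + 2 + N − H − X) / 2, where X is the halogen count and O/S are ignored.
    = (2·11 + 2 + 1 − 18 − 3) / 2 = 4 / 2 = 2.

2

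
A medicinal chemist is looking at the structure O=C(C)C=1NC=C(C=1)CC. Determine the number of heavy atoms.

10

Every atom symbol written in the SMILES (organic subset) is one heavy atom; implicit H are not written.
Heavy atoms by element → C:8, N:1, O:1.
Total: 10.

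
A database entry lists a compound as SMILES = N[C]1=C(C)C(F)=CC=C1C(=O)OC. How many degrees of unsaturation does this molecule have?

Degree of unsaturation = (number of rings) + (number of π bonds).
Ring closures in the SMILES: 1.
π bonds: 4 double bonds (each 1 DoU) → 4 DoU from unsaturation.
Total DoU = 1 + 4 = 5.

5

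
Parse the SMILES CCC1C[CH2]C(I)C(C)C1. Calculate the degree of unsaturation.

1

Degree of unsaturation = (number of rings) + (number of π bonds).
Ring closures in the SMILES: 1.
π bonds: none → 0 DoU from unsaturation.
Total DoU = 1 + 0 = 1.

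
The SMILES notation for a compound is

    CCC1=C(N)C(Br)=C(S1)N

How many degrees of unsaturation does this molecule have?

Degree of unsaturation = (number of rings) + (number of π bonds).
Ring closures in the SMILES: 1.
π bonds: 2 double bonds (each 1 DoU) → 2 DoU from unsaturation.
Total DoU = 1 + 2 = 3.

3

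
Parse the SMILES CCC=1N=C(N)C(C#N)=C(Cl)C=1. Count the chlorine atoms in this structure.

Scan the SMILES for Cl atoms (remember two-letter symbols like Cl and Br are single atoms).
Chlorine count: 1.

1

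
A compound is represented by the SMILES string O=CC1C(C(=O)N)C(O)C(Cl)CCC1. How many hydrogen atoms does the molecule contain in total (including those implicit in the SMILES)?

Walk through each heavy atom and fill implicit hydrogens from standard valence (C 4, N 3, O 2, S 2, halogen 1):
  atom 1: O, bond orders sum to 2 (valence 2) → 0 H
  atom 2: C, bond orders sum to 3 (valence 4) → 1 H
  atom 3: C, bond orders sum to 3 (valence 4) → 1 H
  atom 4: C, bond orders sum to 3 (valence 4) → 1 H
  atom 5: C, bond orders sum to 4 (valence 4) → 0 H
  atom 6: O, bond orders sum to 2 (valence 2) → 0 H
  atom 7: N, bond orders sum to 1 (valence 3) → 2 H
  atom 8: C, bond orders sum to 3 (valence 4) → 1 H
  atom 9: O, bond orders sum to 1 (valence 2) → 1 H
  atom 10: C, bond orders sum to 3 (valence 4) → 1 H
  atom 11: Cl (halogen, monovalent) → 0 H
  atom 12: C, bond orders sum to 2 (valence 4) → 2 H
  atom 13: C, bond orders sum to 2 (valence 4) → 2 H
  atom 14: C, bond orders sum to 2 (valence 4) → 2 H
Total hydrogens: 14.

14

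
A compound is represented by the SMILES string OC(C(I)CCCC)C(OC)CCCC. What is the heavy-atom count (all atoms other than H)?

Every atom symbol written in the SMILES (organic subset) is one heavy atom; implicit H are not written.
Heavy atoms by element → C:12, I:1, O:2.
Total: 15.

15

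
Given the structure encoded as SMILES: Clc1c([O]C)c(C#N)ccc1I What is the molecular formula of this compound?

Walk through each heavy atom and fill implicit hydrogens from standard valence (C 4, N 3, O 2, S 2, halogen 1); for lowercase aromatic atoms, an aromatic c carries 1 H when it has two neighbours and 0 H with three, and aromatic n carries 0 H:
  atom 1: Cl (halogen, monovalent) → 0 H
  atom 2: aromatic c, 3 neighbours → 0 H
  atom 3: aromatic c, 3 neighbours → 0 H
  atom 4: O with explicit H count 0
  atom 5: C, bond orders sum to 1 (valence 4) → 3 H
  atom 6: aromatic c, 3 neighbours → 0 H
  atom 7: C, bond orders sum to 4 (valence 4) → 0 H
  atom 8: N, bond orders sum to 3 (valence 3) → 0 H
  atom 9: aromatic c, 2 neighbours → 1 H
  atom 10: aromatic c, 2 neighbours → 1 H
  atom 11: aromatic c, 3 neighbours → 0 H
  atom 12: I (halogen, monovalent) → 0 H
Totals → C:8, H:5, Cl:1, I:1, N:1, O:1.
In Hill order: C8H5ClINO.

C8H5ClINO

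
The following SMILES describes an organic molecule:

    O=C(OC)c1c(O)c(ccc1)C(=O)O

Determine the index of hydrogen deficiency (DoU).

6

Molecular formula: C9H8O5.
DoU = (2C + 2 + N − H − X) / 2, where X is the halogen count and O/S are ignored.
    = (2·9 + 2 + 0 − 8 − 0) / 2 = 12 / 2 = 6.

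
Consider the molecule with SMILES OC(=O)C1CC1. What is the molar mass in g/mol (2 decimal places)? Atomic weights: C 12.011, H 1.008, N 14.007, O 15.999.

First, the molecular formula is C4H6O2 (counting implicit H from valence).
  C: 4 × 12.011 = 48.044
  H: 6 × 1.008 = 6.048
  O: 2 × 15.999 = 31.998
Sum: 4×12.011 + 6×1.008 + 2×15.999 = 86.090 → 86.09 g/mol.

86.09 g/mol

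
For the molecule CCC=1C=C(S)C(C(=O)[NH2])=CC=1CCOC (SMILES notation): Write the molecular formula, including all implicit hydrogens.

Walk through each heavy atom and fill implicit hydrogens from standard valence (C 4, N 3, O 2, S 2, halogen 1):
  atom 1: C, bond orders sum to 1 (valence 4) → 3 H
  atom 2: C, bond orders sum to 2 (valence 4) → 2 H
  atom 3: C, bond orders sum to 4 (valence 4) → 0 H
  atom 4: C, bond orders sum to 3 (valence 4) → 1 H
  atom 5: C, bond orders sum to 4 (valence 4) → 0 H
  atom 6: S, bond orders sum to 1 (valence 2) → 1 H
  atom 7: C, bond orders sum to 4 (valence 4) → 0 H
  atom 8: C, bond orders sum to 4 (valence 4) → 0 H
  atom 9: O, bond orders sum to 2 (valence 2) → 0 H
  atom 10: N with explicit H count 2
  atom 11: C, bond orders sum to 3 (valence 4) → 1 H
  atom 12: C, bond orders sum to 4 (valence 4) → 0 H
  atom 13: C, bond orders sum to 2 (valence 4) → 2 H
  atom 14: C, bond orders sum to 2 (valence 4) → 2 H
  atom 15: O, bond orders sum to 2 (valence 2) → 0 H
  atom 16: C, bond orders sum to 1 (valence 4) → 3 H
Totals → C:12, H:17, N:1, O:2, S:1.
In Hill order: C12H17NO2S.

C12H17NO2S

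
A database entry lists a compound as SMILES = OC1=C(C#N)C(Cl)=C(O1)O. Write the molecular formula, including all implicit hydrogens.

Walk through each heavy atom and fill implicit hydrogens from standard valence (C 4, N 3, O 2, S 2, halogen 1):
  atom 1: O, bond orders sum to 1 (valence 2) → 1 H
  atom 2: C, bond orders sum to 4 (valence 4) → 0 H
  atom 3: C, bond orders sum to 4 (valence 4) → 0 H
  atom 4: C, bond orders sum to 4 (valence 4) → 0 H
  atom 5: N, bond orders sum to 3 (valence 3) → 0 H
  atom 6: C, bond orders sum to 4 (valence 4) → 0 H
  atom 7: Cl (halogen, monovalent) → 0 H
  atom 8: C, bond orders sum to 4 (valence 4) → 0 H
  atom 9: O, bond orders sum to 2 (valence 2) → 0 H
  atom 10: O, bond orders sum to 1 (valence 2) → 1 H
Totals → C:5, H:2, Cl:1, N:1, O:3.
In Hill order: C5H2ClNO3.

C5H2ClNO3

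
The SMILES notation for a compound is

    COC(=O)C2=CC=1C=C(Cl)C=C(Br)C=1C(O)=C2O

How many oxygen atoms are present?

Scan the SMILES for O atoms (remember two-letter symbols like Cl and Br are single atoms).
Oxygen count: 4.

4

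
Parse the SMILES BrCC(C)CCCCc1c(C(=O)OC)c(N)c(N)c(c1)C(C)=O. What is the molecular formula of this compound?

Walk through each heavy atom and fill implicit hydrogens from standard valence (C 4, N 3, O 2, S 2, halogen 1); for lowercase aromatic atoms, an aromatic c carries 1 H when it has two neighbours and 0 H with three, and aromatic n carries 0 H:
  atom 1: Br (halogen, monovalent) → 0 H
  atom 2: C, bond orders sum to 2 (valence 4) → 2 H
  atom 3: C, bond orders sum to 3 (valence 4) → 1 H
  atom 4: C, bond orders sum to 1 (valence 4) → 3 H
  atom 5: C, bond orders sum to 2 (valence 4) → 2 H
  atom 6: C, bond orders sum to 2 (valence 4) → 2 H
  atom 7: C, bond orders sum to 2 (valence 4) → 2 H
  atom 8: C, bond orders sum to 2 (valence 4) → 2 H
  atom 9: aromatic c, 3 neighbours → 0 H
  atom 10: aromatic c, 3 neighbours → 0 H
  atom 11: C, bond orders sum to 4 (valence 4) → 0 H
  atom 12: O, bond orders sum to 2 (valence 2) → 0 H
  atom 13: O, bond orders sum to 2 (valence 2) → 0 H
  atom 14: C, bond orders sum to 1 (valence 4) → 3 H
  atom 15: aromatic c, 3 neighbours → 0 H
  atom 16: N, bond orders sum to 1 (valence 3) → 2 H
  atom 17: aromatic c, 3 neighbours → 0 H
  atom 18: N, bond orders sum to 1 (valence 3) → 2 H
  atom 19: aromatic c, 3 neighbours → 0 H
  atom 20: aromatic c, 2 neighbours → 1 H
  atom 21: C, bond orders sum to 4 (valence 4) → 0 H
  atom 22: C, bond orders sum to 1 (valence 4) → 3 H
  atom 23: O, bond orders sum to 2 (valence 2) → 0 H
Totals → C:17, H:25, Br:1, N:2, O:3.
In Hill order: C17H25BrN2O3.

C17H25BrN2O3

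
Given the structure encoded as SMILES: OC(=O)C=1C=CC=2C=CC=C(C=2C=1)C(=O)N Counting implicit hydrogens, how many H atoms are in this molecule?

Walk through each heavy atom and fill implicit hydrogens from standard valence (C 4, N 3, O 2, S 2, halogen 1):
  atom 1: O, bond orders sum to 1 (valence 2) → 1 H
  atom 2: C, bond orders sum to 4 (valence 4) → 0 H
  atom 3: O, bond orders sum to 2 (valence 2) → 0 H
  atom 4: C, bond orders sum to 4 (valence 4) → 0 H
  atom 5: C, bond orders sum to 3 (valence 4) → 1 H
  atom 6: C, bond orders sum to 3 (valence 4) → 1 H
  atom 7: C, bond orders sum to 4 (valence 4) → 0 H
  atom 8: C, bond orders sum to 3 (valence 4) → 1 H
  atom 9: C, bond orders sum to 3 (valence 4) → 1 H
  atom 10: C, bond orders sum to 3 (valence 4) → 1 H
  atom 11: C, bond orders sum to 4 (valence 4) → 0 H
  atom 12: C, bond orders sum to 4 (valence 4) → 0 H
  atom 13: C, bond orders sum to 3 (valence 4) → 1 H
  atom 14: C, bond orders sum to 4 (valence 4) → 0 H
  atom 15: O, bond orders sum to 2 (valence 2) → 0 H
  atom 16: N, bond orders sum to 1 (valence 3) → 2 H
Total hydrogens: 9.

9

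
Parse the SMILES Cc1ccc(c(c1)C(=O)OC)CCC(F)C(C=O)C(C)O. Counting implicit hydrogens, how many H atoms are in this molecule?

21

Walk through each heavy atom and fill implicit hydrogens from standard valence (C 4, N 3, O 2, S 2, halogen 1); for lowercase aromatic atoms, an aromatic c carries 1 H when it has two neighbours and 0 H with three, and aromatic n carries 0 H:
  atom 1: C, bond orders sum to 1 (valence 4) → 3 H
  atom 2: aromatic c, 3 neighbours → 0 H
  atom 3: aromatic c, 2 neighbours → 1 H
  atom 4: aromatic c, 2 neighbours → 1 H
  atom 5: aromatic c, 3 neighbours → 0 H
  atom 6: aromatic c, 3 neighbours → 0 H
  atom 7: aromatic c, 2 neighbours → 1 H
  atom 8: C, bond orders sum to 4 (valence 4) → 0 H
  atom 9: O, bond orders sum to 2 (valence 2) → 0 H
  atom 10: O, bond orders sum to 2 (valence 2) → 0 H
  atom 11: C, bond orders sum to 1 (valence 4) → 3 H
  atom 12: C, bond orders sum to 2 (valence 4) → 2 H
  atom 13: C, bond orders sum to 2 (valence 4) → 2 H
  atom 14: C, bond orders sum to 3 (valence 4) → 1 H
  atom 15: F (halogen, monovalent) → 0 H
  atom 16: C, bond orders sum to 3 (valence 4) → 1 H
  atom 17: C, bond orders sum to 3 (valence 4) → 1 H
  atom 18: O, bond orders sum to 2 (valence 2) → 0 H
  atom 19: C, bond orders sum to 3 (valence 4) → 1 H
  atom 20: C, bond orders sum to 1 (valence 4) → 3 H
  atom 21: O, bond orders sum to 1 (valence 2) → 1 H
Total hydrogens: 21.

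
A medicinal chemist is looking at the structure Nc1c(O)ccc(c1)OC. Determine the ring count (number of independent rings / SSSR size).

1

In SMILES, each pair of matching ring-closure digits denotes one ring-closing bond; the number of such bonds equals the number of independent rings.
Ring-closure bonds here: 1.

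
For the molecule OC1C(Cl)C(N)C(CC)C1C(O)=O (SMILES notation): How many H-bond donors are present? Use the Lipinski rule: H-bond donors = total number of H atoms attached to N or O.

Donors: find every N or O and count the H atoms it carries.
  atom 1 (O): bond orders sum to 1 → 1 H
  atom 6 (N): bond orders sum to 1 → 2 H
  atom 12 (O): bond orders sum to 1 → 1 H
  atom 13 (O): bond orders sum to 2 → 0 H
Lipinski HBD = 4.

4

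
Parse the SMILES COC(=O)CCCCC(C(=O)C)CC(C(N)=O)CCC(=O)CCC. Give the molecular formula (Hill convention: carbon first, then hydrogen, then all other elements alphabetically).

C18H31NO5

Walk through each heavy atom and fill implicit hydrogens from standard valence (C 4, N 3, O 2, S 2, halogen 1):
  atom 1: C, bond orders sum to 1 (valence 4) → 3 H
  atom 2: O, bond orders sum to 2 (valence 2) → 0 H
  atom 3: C, bond orders sum to 4 (valence 4) → 0 H
  atom 4: O, bond orders sum to 2 (valence 2) → 0 H
  atom 5: C, bond orders sum to 2 (valence 4) → 2 H
  atom 6: C, bond orders sum to 2 (valence 4) → 2 H
  atom 7: C, bond orders sum to 2 (valence 4) → 2 H
  atom 8: C, bond orders sum to 2 (valence 4) → 2 H
  atom 9: C, bond orders sum to 3 (valence 4) → 1 H
  atom 10: C, bond orders sum to 4 (valence 4) → 0 H
  atom 11: O, bond orders sum to 2 (valence 2) → 0 H
  atom 12: C, bond orders sum to 1 (valence 4) → 3 H
  atom 13: C, bond orders sum to 2 (valence 4) → 2 H
  atom 14: C, bond orders sum to 3 (valence 4) → 1 H
  atom 15: C, bond orders sum to 4 (valence 4) → 0 H
  atom 16: N, bond orders sum to 1 (valence 3) → 2 H
  atom 17: O, bond orders sum to 2 (valence 2) → 0 H
  atom 18: C, bond orders sum to 2 (valence 4) → 2 H
  atom 19: C, bond orders sum to 2 (valence 4) → 2 H
  atom 20: C, bond orders sum to 4 (valence 4) → 0 H
  atom 21: O, bond orders sum to 2 (valence 2) → 0 H
  atom 22: C, bond orders sum to 2 (valence 4) → 2 H
  atom 23: C, bond orders sum to 2 (valence 4) → 2 H
  atom 24: C, bond orders sum to 1 (valence 4) → 3 H
Totals → C:18, H:31, N:1, O:5.
In Hill order: C18H31NO5.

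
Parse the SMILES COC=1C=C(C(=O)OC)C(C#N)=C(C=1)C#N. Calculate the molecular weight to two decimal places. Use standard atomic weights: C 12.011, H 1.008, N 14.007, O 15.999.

216.20 g/mol

First, the molecular formula is C11H8N2O3 (counting implicit H from valence).
  C: 11 × 12.011 = 132.121
  H: 8 × 1.008 = 8.064
  N: 2 × 14.007 = 28.014
  O: 3 × 15.999 = 47.997
Sum: 11×12.011 + 8×1.008 + 2×14.007 + 3×15.999 = 216.196 → 216.20 g/mol.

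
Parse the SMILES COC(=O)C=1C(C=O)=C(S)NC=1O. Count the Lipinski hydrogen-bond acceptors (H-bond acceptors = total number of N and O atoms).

5

N atoms: 1; O atoms: 4.
Lipinski HBA = 1 + 4 = 5.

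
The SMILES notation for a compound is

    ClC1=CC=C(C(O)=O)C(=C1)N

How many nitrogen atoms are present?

1

Scan the SMILES for N atoms (remember two-letter symbols like Cl and Br are single atoms).
Nitrogen count: 1.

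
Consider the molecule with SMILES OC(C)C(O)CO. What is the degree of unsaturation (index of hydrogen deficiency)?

0

Degree of unsaturation = (number of rings) + (number of π bonds).
Ring closures in the SMILES: 0.
π bonds: none → 0 DoU from unsaturation.
Total DoU = 0 + 0 = 0.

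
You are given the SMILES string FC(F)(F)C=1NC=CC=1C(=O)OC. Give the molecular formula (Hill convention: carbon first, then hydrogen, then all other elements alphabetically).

Walk through each heavy atom and fill implicit hydrogens from standard valence (C 4, N 3, O 2, S 2, halogen 1):
  atom 1: F (halogen, monovalent) → 0 H
  atom 2: C, bond orders sum to 4 (valence 4) → 0 H
  atom 3: F (halogen, monovalent) → 0 H
  atom 4: F (halogen, monovalent) → 0 H
  atom 5: C, bond orders sum to 4 (valence 4) → 0 H
  atom 6: N, bond orders sum to 2 (valence 3) → 1 H
  atom 7: C, bond orders sum to 3 (valence 4) → 1 H
  atom 8: C, bond orders sum to 3 (valence 4) → 1 H
  atom 9: C, bond orders sum to 4 (valence 4) → 0 H
  atom 10: C, bond orders sum to 4 (valence 4) → 0 H
  atom 11: O, bond orders sum to 2 (valence 2) → 0 H
  atom 12: O, bond orders sum to 2 (valence 2) → 0 H
  atom 13: C, bond orders sum to 1 (valence 4) → 3 H
Totals → C:7, H:6, F:3, N:1, O:2.

C7H6F3NO2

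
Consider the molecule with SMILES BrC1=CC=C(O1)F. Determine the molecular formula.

Walk through each heavy atom and fill implicit hydrogens from standard valence (C 4, N 3, O 2, S 2, halogen 1):
  atom 1: Br (halogen, monovalent) → 0 H
  atom 2: C, bond orders sum to 4 (valence 4) → 0 H
  atom 3: C, bond orders sum to 3 (valence 4) → 1 H
  atom 4: C, bond orders sum to 3 (valence 4) → 1 H
  atom 5: C, bond orders sum to 4 (valence 4) → 0 H
  atom 6: O, bond orders sum to 2 (valence 2) → 0 H
  atom 7: F (halogen, monovalent) → 0 H
Totals → C:4, H:2, Br:1, F:1, O:1.

C4H2BrFO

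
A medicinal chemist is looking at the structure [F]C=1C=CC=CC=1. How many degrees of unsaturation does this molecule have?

4

Degree of unsaturation = (number of rings) + (number of π bonds).
Ring closures in the SMILES: 1.
π bonds: 3 double bonds (each 1 DoU) → 3 DoU from unsaturation.
Total DoU = 1 + 3 = 4.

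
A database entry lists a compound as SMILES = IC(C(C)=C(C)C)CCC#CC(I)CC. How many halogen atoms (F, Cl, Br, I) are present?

2

Halogen atoms appear at heavy-atom positions 1, 13 (2×I).
Other groups present: 1 alkene, 1 alkyne.
Halogen count: 2.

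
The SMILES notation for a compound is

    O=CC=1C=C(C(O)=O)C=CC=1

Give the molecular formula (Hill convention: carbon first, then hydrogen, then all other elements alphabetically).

C8H6O3

Walk through each heavy atom and fill implicit hydrogens from standard valence (C 4, N 3, O 2, S 2, halogen 1):
  atom 1: O, bond orders sum to 2 (valence 2) → 0 H
  atom 2: C, bond orders sum to 3 (valence 4) → 1 H
  atom 3: C, bond orders sum to 4 (valence 4) → 0 H
  atom 4: C, bond orders sum to 3 (valence 4) → 1 H
  atom 5: C, bond orders sum to 4 (valence 4) → 0 H
  atom 6: C, bond orders sum to 4 (valence 4) → 0 H
  atom 7: O, bond orders sum to 1 (valence 2) → 1 H
  atom 8: O, bond orders sum to 2 (valence 2) → 0 H
  atom 9: C, bond orders sum to 3 (valence 4) → 1 H
  atom 10: C, bond orders sum to 3 (valence 4) → 1 H
  atom 11: C, bond orders sum to 3 (valence 4) → 1 H
Totals → C:8, H:6, O:3.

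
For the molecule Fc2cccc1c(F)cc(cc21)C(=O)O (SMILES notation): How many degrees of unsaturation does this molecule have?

Molecular formula: C11H6F2O2.
DoU = (2C + 2 + N − H − X) / 2, where X is the halogen count and O/S are ignored.
    = (2·11 + 2 + 0 − 6 − 2) / 2 = 16 / 2 = 8.

8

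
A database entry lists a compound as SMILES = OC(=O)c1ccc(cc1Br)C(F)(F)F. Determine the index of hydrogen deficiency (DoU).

Molecular formula: C8H4BrF3O2.
DoU = (2C + 2 + N − H − X) / 2, where X is the halogen count and O/S are ignored.
    = (2·8 + 2 + 0 − 4 − 4) / 2 = 10 / 2 = 5.

5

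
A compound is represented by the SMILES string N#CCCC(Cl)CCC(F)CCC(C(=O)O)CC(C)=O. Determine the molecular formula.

Walk through each heavy atom and fill implicit hydrogens from standard valence (C 4, N 3, O 2, S 2, halogen 1):
  atom 1: N, bond orders sum to 3 (valence 3) → 0 H
  atom 2: C, bond orders sum to 4 (valence 4) → 0 H
  atom 3: C, bond orders sum to 2 (valence 4) → 2 H
  atom 4: C, bond orders sum to 2 (valence 4) → 2 H
  atom 5: C, bond orders sum to 3 (valence 4) → 1 H
  atom 6: Cl (halogen, monovalent) → 0 H
  atom 7: C, bond orders sum to 2 (valence 4) → 2 H
  atom 8: C, bond orders sum to 2 (valence 4) → 2 H
  atom 9: C, bond orders sum to 3 (valence 4) → 1 H
  atom 10: F (halogen, monovalent) → 0 H
  atom 11: C, bond orders sum to 2 (valence 4) → 2 H
  atom 12: C, bond orders sum to 2 (valence 4) → 2 H
  atom 13: C, bond orders sum to 3 (valence 4) → 1 H
  atom 14: C, bond orders sum to 4 (valence 4) → 0 H
  atom 15: O, bond orders sum to 2 (valence 2) → 0 H
  atom 16: O, bond orders sum to 1 (valence 2) → 1 H
  atom 17: C, bond orders sum to 2 (valence 4) → 2 H
  atom 18: C, bond orders sum to 4 (valence 4) → 0 H
  atom 19: C, bond orders sum to 1 (valence 4) → 3 H
  atom 20: O, bond orders sum to 2 (valence 2) → 0 H
Totals → C:14, H:21, Cl:1, F:1, N:1, O:3.
In Hill order: C14H21ClFNO3.

C14H21ClFNO3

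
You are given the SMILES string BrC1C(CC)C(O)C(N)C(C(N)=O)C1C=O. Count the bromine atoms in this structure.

Scan the SMILES for Br atoms (remember two-letter symbols like Cl and Br are single atoms).
Bromine count: 1.

1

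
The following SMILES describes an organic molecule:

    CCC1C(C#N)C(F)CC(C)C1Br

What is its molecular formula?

Walk through each heavy atom and fill implicit hydrogens from standard valence (C 4, N 3, O 2, S 2, halogen 1):
  atom 1: C, bond orders sum to 1 (valence 4) → 3 H
  atom 2: C, bond orders sum to 2 (valence 4) → 2 H
  atom 3: C, bond orders sum to 3 (valence 4) → 1 H
  atom 4: C, bond orders sum to 3 (valence 4) → 1 H
  atom 5: C, bond orders sum to 4 (valence 4) → 0 H
  atom 6: N, bond orders sum to 3 (valence 3) → 0 H
  atom 7: C, bond orders sum to 3 (valence 4) → 1 H
  atom 8: F (halogen, monovalent) → 0 H
  atom 9: C, bond orders sum to 2 (valence 4) → 2 H
  atom 10: C, bond orders sum to 3 (valence 4) → 1 H
  atom 11: C, bond orders sum to 1 (valence 4) → 3 H
  atom 12: C, bond orders sum to 3 (valence 4) → 1 H
  atom 13: Br (halogen, monovalent) → 0 H
Totals → C:10, H:15, Br:1, F:1, N:1.

C10H15BrFN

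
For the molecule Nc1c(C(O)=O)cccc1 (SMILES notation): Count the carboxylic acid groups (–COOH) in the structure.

1

The carboxylic acid motif appears at heavy-atom position 4 in the SMILES.
Other groups present: 1 primary amine.
Carboxylic acid count: 1.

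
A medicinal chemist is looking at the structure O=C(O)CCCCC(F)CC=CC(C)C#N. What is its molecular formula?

Walk through each heavy atom and fill implicit hydrogens from standard valence (C 4, N 3, O 2, S 2, halogen 1):
  atom 1: O, bond orders sum to 2 (valence 2) → 0 H
  atom 2: C, bond orders sum to 4 (valence 4) → 0 H
  atom 3: O, bond orders sum to 1 (valence 2) → 1 H
  atom 4: C, bond orders sum to 2 (valence 4) → 2 H
  atom 5: C, bond orders sum to 2 (valence 4) → 2 H
  atom 6: C, bond orders sum to 2 (valence 4) → 2 H
  atom 7: C, bond orders sum to 2 (valence 4) → 2 H
  atom 8: C, bond orders sum to 3 (valence 4) → 1 H
  atom 9: F (halogen, monovalent) → 0 H
  atom 10: C, bond orders sum to 2 (valence 4) → 2 H
  atom 11: C, bond orders sum to 3 (valence 4) → 1 H
  atom 12: C, bond orders sum to 3 (valence 4) → 1 H
  atom 13: C, bond orders sum to 3 (valence 4) → 1 H
  atom 14: C, bond orders sum to 1 (valence 4) → 3 H
  atom 15: C, bond orders sum to 4 (valence 4) → 0 H
  atom 16: N, bond orders sum to 3 (valence 3) → 0 H
Totals → C:12, H:18, F:1, N:1, O:2.
In Hill order: C12H18FNO2.

C12H18FNO2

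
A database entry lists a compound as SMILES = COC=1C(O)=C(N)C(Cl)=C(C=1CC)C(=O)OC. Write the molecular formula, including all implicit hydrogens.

C11H14ClNO4

Walk through each heavy atom and fill implicit hydrogens from standard valence (C 4, N 3, O 2, S 2, halogen 1):
  atom 1: C, bond orders sum to 1 (valence 4) → 3 H
  atom 2: O, bond orders sum to 2 (valence 2) → 0 H
  atom 3: C, bond orders sum to 4 (valence 4) → 0 H
  atom 4: C, bond orders sum to 4 (valence 4) → 0 H
  atom 5: O, bond orders sum to 1 (valence 2) → 1 H
  atom 6: C, bond orders sum to 4 (valence 4) → 0 H
  atom 7: N, bond orders sum to 1 (valence 3) → 2 H
  atom 8: C, bond orders sum to 4 (valence 4) → 0 H
  atom 9: Cl (halogen, monovalent) → 0 H
  atom 10: C, bond orders sum to 4 (valence 4) → 0 H
  atom 11: C, bond orders sum to 4 (valence 4) → 0 H
  atom 12: C, bond orders sum to 2 (valence 4) → 2 H
  atom 13: C, bond orders sum to 1 (valence 4) → 3 H
  atom 14: C, bond orders sum to 4 (valence 4) → 0 H
  atom 15: O, bond orders sum to 2 (valence 2) → 0 H
  atom 16: O, bond orders sum to 2 (valence 2) → 0 H
  atom 17: C, bond orders sum to 1 (valence 4) → 3 H
Totals → C:11, H:14, Cl:1, N:1, O:4.
In Hill order: C11H14ClNO4.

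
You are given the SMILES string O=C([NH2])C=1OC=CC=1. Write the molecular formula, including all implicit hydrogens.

Walk through each heavy atom and fill implicit hydrogens from standard valence (C 4, N 3, O 2, S 2, halogen 1):
  atom 1: O, bond orders sum to 2 (valence 2) → 0 H
  atom 2: C, bond orders sum to 4 (valence 4) → 0 H
  atom 3: N with explicit H count 2
  atom 4: C, bond orders sum to 4 (valence 4) → 0 H
  atom 5: O, bond orders sum to 2 (valence 2) → 0 H
  atom 6: C, bond orders sum to 3 (valence 4) → 1 H
  atom 7: C, bond orders sum to 3 (valence 4) → 1 H
  atom 8: C, bond orders sum to 3 (valence 4) → 1 H
Totals → C:5, H:5, N:1, O:2.

C5H5NO2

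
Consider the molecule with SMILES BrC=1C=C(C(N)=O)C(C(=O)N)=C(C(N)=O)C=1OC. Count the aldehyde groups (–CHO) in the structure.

Scan the SMILES for the aldehyde motif — none present.
Groups that are present: 3 amide, 1 ether.

0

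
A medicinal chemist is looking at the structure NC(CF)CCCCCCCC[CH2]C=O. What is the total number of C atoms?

12

Count every carbon token in the SMILES (each C, including those in ring-closure positions and inside branches).
Carbon count: 12.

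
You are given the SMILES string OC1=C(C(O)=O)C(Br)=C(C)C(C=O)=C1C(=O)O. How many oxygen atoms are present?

Scan the SMILES for O atoms (remember two-letter symbols like Cl and Br are single atoms).
Oxygen count: 6.

6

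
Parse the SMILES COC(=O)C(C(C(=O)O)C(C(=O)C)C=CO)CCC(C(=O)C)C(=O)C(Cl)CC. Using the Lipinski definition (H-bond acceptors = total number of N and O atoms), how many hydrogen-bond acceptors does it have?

8

N atoms: 0; O atoms: 8.
Lipinski HBA = 0 + 8 = 8.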